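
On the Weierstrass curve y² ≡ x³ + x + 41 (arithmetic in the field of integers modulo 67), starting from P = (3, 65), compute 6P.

Double-and-add on 6 = (110)₂. Start with P = (3, 65) for the leading 1-bit.
double: tangent at (3, 65): λ = (3·3² + 1)/(2·65) ≡ 28/63. 63⁻¹ ≡ 50 (mod 67), so λ ≡ 28·50 ≡ 60.
  x = λ² - 3 - 3 = 3600 - 6 ≡ 43; y = λ·(3 - 43) - 65 ≡ 14. → (43, 14)
add P: (43, 14) + (3, 65). λ = (65 - 14)/(3 - 43) ≡ 51/27 mod 67. 27⁻¹ ≡ 5 (mod 67) since 27·5 = 135 ≡ 1, so λ ≡ 54.
  x = λ² - 43 - 3 = 2916 - 46 ≡ 56; y = λ·(43 - 56) - 14 ≡ 21. → (56, 21)
double: tangent at (56, 21): λ = (3·56² + 1)/(2·21) ≡ 29/42. 42⁻¹ ≡ 8 (mod 67) since 42·8 = 336 ≡ 1, so λ ≡ 29·8 ≡ 31.
  x = λ² - 56 - 56 = 961 - 112 ≡ 45; y = λ·(56 - 45) - 21 ≡ 52. → (45, 52)

(45, 52)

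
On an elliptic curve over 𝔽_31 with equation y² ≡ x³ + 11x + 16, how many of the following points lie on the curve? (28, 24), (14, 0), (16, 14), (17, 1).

4

(28, 24): 24² ≡ 18, rhs ≡ 18 → on.
(14, 0): 0² ≡ 0, rhs ≡ 0 → on.
(16, 14): 14² ≡ 10, rhs ≡ 10 → on.
(17, 1): 1² ≡ 1, rhs ≡ 1 → on.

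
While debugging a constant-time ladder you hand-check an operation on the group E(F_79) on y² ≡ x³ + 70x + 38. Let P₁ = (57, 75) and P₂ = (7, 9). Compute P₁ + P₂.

(40, 77)

(57, 75) + (7, 9). λ = (9 - 75)/(7 - 57) ≡ 13/29 mod 79. 29⁻¹ ≡ 30 (mod 79) since 29·30 = 870 ≡ 1, so λ ≡ 74.
  x = λ² - 57 - 7 = 5476 - 64 ≡ 40; y = λ·(57 - 40) - 75 ≡ 77. → (40, 77)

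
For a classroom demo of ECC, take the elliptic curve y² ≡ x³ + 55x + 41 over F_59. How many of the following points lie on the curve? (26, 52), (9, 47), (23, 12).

2

(26, 52): 52² ≡ 49, rhs ≡ 49 → on.
(9, 47): 47² ≡ 26, rhs ≡ 26 → on.
(23, 12): 12² ≡ 26, rhs ≡ 21 → off.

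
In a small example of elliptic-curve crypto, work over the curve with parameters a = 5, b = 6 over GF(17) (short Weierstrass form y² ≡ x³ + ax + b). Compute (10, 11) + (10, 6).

The two points share x = 10 and their y-coordinates satisfy 11 + 6 ≡ 0 (mod 17), so they are inverses. Their sum is ∞.

O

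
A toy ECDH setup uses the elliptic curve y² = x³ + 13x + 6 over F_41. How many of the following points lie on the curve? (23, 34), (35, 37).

1

(23, 34): 34² ≡ 8, rhs ≡ 8 → on.
(35, 37): 37² ≡ 16, rhs ≡ 40 → off.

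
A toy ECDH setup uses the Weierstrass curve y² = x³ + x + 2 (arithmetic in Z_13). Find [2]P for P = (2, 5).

(9, 8)

tangent at (2, 5): λ = (3·2² + 1)/(2·5) ≡ 0/10. 10⁻¹ ≡ 4 (mod 13), so λ ≡ 0·4 ≡ 0.
  x = λ² - 2 - 2 = 0 - 4 ≡ 9; y = λ·(2 - 9) - 5 ≡ 8. → (9, 8)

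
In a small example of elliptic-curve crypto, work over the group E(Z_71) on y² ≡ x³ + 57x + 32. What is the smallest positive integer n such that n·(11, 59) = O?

11

2P: tangent at (11, 59): λ = (3·11² + 57)/(2·59) ≡ 65/47. 47⁻¹ ≡ 68 (mod 71) since 47·68 = 3196 ≡ 1, so λ ≡ 65·68 ≡ 18.
  x = λ² - 11 - 11 = 324 - 22 ≡ 18; y = λ·(11 - 18) - 59 ≡ 28. → (18, 28)
3P: (18, 28) + (11, 59). λ = (59 - 28)/(11 - 18) ≡ 31/64 mod 71. 64⁻¹ ≡ 10 (mod 71), so λ ≡ 26.
  x = λ² - 18 - 11 = 676 - 29 ≡ 8; y = λ·(18 - 8) - 28 ≡ 19. → (8, 19)
4P: (8, 19) + (11, 59). λ = (59 - 19)/(11 - 8) ≡ 40/3 mod 71. 3⁻¹ ≡ 24 (mod 71), so λ ≡ 37.
  x = λ² - 8 - 11 = 1369 - 19 ≡ 1; y = λ·(8 - 1) - 19 ≡ 27. → (1, 27)
5P: (1, 27) + (11, 59). λ = (59 - 27)/(11 - 1) ≡ 32/10 mod 71. 10⁻¹ ≡ 64 (mod 71), so λ ≡ 60.
  x = λ² - 1 - 11 = 3600 - 12 ≡ 38; y = λ·(1 - 38) - 27 ≡ 25. → (38, 25)
6P: (38, 25) + (11, 59). λ = (59 - 25)/(11 - 38) ≡ 34/44 mod 71. 44⁻¹ ≡ 21 (mod 71), so λ ≡ 4.
  x = λ² - 38 - 11 = 16 - 49 ≡ 38; y = λ·(38 - 38) - 25 ≡ 46. → (38, 46)
7P: (38, 46) + (11, 59). λ = (59 - 46)/(11 - 38) ≡ 13/44 mod 71. 44⁻¹ ≡ 21 (mod 71), so λ ≡ 60.
  x = λ² - 38 - 11 = 3600 - 49 ≡ 1; y = λ·(38 - 1) - 46 ≡ 44. → (1, 44)
8P: (1, 44) + (11, 59). λ = (59 - 44)/(11 - 1) ≡ 15/10 mod 71. 10⁻¹ ≡ 64 (mod 71) since 10·64 = 640 ≡ 1, so λ ≡ 37.
  x = λ² - 1 - 11 = 1369 - 12 ≡ 8; y = λ·(1 - 8) - 44 ≡ 52. → (8, 52)
9P: (8, 52) + (11, 59). λ = (59 - 52)/(11 - 8) ≡ 7/3 mod 71. 3⁻¹ ≡ 24 (mod 71), so λ ≡ 26.
  x = λ² - 8 - 11 = 676 - 19 ≡ 18; y = λ·(8 - 18) - 52 ≡ 43. → (18, 43)
10P: (18, 43) + (11, 59). λ = (59 - 43)/(11 - 18) ≡ 16/64 mod 71. 64⁻¹ ≡ 10 (mod 71), so λ ≡ 18.
  x = λ² - 18 - 11 = 324 - 29 ≡ 11; y = λ·(18 - 11) - 43 ≡ 12. → (11, 12)
11P: (11, 12) + (11, 59): same x and y₁ ≡ -y₂, so the sum is O.
11P = O, so the order is 11.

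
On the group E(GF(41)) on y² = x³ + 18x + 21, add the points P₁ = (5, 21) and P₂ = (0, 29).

(32, 14)

(5, 21) + (0, 29). λ = (29 - 21)/(0 - 5) ≡ 8/36 mod 41. 36⁻¹ ≡ 8 (mod 41), so λ ≡ 23.
  x = λ² - 5 - 0 = 529 - 5 ≡ 32; y = λ·(5 - 32) - 21 ≡ 14. → (32, 14)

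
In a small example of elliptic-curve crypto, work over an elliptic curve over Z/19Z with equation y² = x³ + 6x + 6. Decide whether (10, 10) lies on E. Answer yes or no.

no

y² = 10² ≡ 5; x³ + 6x + 6 = 1066 ≡ 2 (mod 19). 5 ≠ 2.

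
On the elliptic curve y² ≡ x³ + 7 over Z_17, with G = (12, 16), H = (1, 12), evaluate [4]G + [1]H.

First 4G:
Repeated addition: build up to 4G.
2G: tangent at (12, 16): λ = (3·12² + 0)/(2·16) ≡ 7/15. 15⁻¹ ≡ 8 (mod 17) since 15·8 = 120 ≡ 1, so λ ≡ 7·8 ≡ 5.
  x = λ² - 12 - 12 = 25 - 24 ≡ 1; y = λ·(12 - 1) - 16 ≡ 5. → (1, 5)
3G: (1, 5) + (12, 16). λ = (16 - 5)/(12 - 1) ≡ 11/11 mod 17. 11⁻¹ ≡ 14 (mod 17) since 11·14 = 154 ≡ 1, so λ ≡ 1.
  x = λ² - 1 - 12 = 1 - 13 ≡ 5; y = λ·(1 - 5) - 5 ≡ 8. → (5, 8)
4G: (5, 8) + (12, 16). λ = (16 - 8)/(12 - 5) ≡ 8/7 mod 17. 7⁻¹ ≡ 5 (mod 17) since 7·5 = 35 ≡ 1, so λ ≡ 6.
  x = λ² - 5 - 12 = 36 - 17 ≡ 2; y = λ·(5 - 2) - 8 ≡ 10. → (2, 10)
4G = (2, 10).
Finally 4G + H:
(2, 10) + (1, 12). λ = (12 - 10)/(1 - 2) ≡ 2/16 mod 17. 16⁻¹ ≡ 16 (mod 17), so λ ≡ 15.
  x = λ² - 2 - 1 = 225 - 3 ≡ 1; y = λ·(2 - 1) - 10 ≡ 5. → (1, 5)

(1, 5)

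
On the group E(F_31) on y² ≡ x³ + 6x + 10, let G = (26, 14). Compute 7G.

Repeated addition: build up to 7G.
2G: tangent at (26, 14): λ = (3·26² + 6)/(2·14) ≡ 19/28. 28⁻¹ ≡ 10 (mod 31) since 28·10 = 280 ≡ 1, so λ ≡ 19·10 ≡ 4.
  x = λ² - 26 - 26 = 16 - 52 ≡ 26; y = λ·(26 - 26) - 14 ≡ 17. → (26, 17)
3G: (26, 17) + (26, 14): same x and y₁ ≡ -y₂, so the sum is ∞.
4G: ∞ + (26, 14) = (26, 14) (identity).
5G: tangent at (26, 14): λ = (3·26² + 6)/(2·14) ≡ 19/28. 28⁻¹ ≡ 10 (mod 31), so λ ≡ 19·10 ≡ 4.
  x = λ² - 26 - 26 = 16 - 52 ≡ 26; y = λ·(26 - 26) - 14 ≡ 17. → (26, 17)
6G: (26, 17) + (26, 14): same x and y₁ ≡ -y₂, so the sum is ∞.
7G: ∞ + (26, 14) = (26, 14) (identity).

(26, 14)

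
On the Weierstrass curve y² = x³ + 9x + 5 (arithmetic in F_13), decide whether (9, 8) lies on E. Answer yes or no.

y² = 8² ≡ 12; x³ + 9x + 5 = 815 ≡ 9 (mod 13). 12 ≠ 9.

no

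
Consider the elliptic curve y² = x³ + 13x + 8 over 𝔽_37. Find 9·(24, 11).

(3, 0)

Write Q = (24, 11).
Repeated addition: build up to 9Q.
2Q: tangent at (24, 11): λ = (3·24² + 13)/(2·11) ≡ 2/22. 22⁻¹ ≡ 32 (mod 37), so λ ≡ 2·32 ≡ 27.
  x = λ² - 24 - 24 = 729 - 48 ≡ 15; y = λ·(24 - 15) - 11 ≡ 10. → (15, 10)
3Q: (15, 10) + (24, 11). λ = (11 - 10)/(24 - 15) ≡ 1/9 mod 37. 9⁻¹ ≡ 33 (mod 37), so λ ≡ 33.
  x = λ² - 15 - 24 = 1089 - 39 ≡ 14; y = λ·(15 - 14) - 10 ≡ 23. → (14, 23)
4Q: (14, 23) + (24, 11). λ = (11 - 23)/(24 - 14) ≡ 25/10 mod 37. 10⁻¹ ≡ 26 (mod 37), so λ ≡ 21.
  x = λ² - 14 - 24 = 441 - 38 ≡ 33; y = λ·(14 - 33) - 23 ≡ 22. → (33, 22)
5Q: (33, 22) + (24, 11). λ = (11 - 22)/(24 - 33) ≡ 26/28 mod 37. 28⁻¹ ≡ 4 (mod 37), so λ ≡ 30.
  x = λ² - 33 - 24 = 900 - 57 ≡ 29; y = λ·(33 - 29) - 22 ≡ 24. → (29, 24)
6Q: (29, 24) + (24, 11). λ = (11 - 24)/(24 - 29) ≡ 24/32 mod 37. 32⁻¹ ≡ 22 (mod 37), so λ ≡ 10.
  x = λ² - 29 - 24 = 100 - 53 ≡ 10; y = λ·(29 - 10) - 24 ≡ 18. → (10, 18)
7Q: (10, 18) + (24, 11). λ = (11 - 18)/(24 - 10) ≡ 30/14 mod 37. 14⁻¹ ≡ 8 (mod 37), so λ ≡ 18.
  x = λ² - 10 - 24 = 324 - 34 ≡ 31; y = λ·(10 - 31) - 18 ≡ 11. → (31, 11)
8Q: (31, 11) + (24, 11). λ = (11 - 11)/(24 - 31) ≡ 0/30 mod 37. 30⁻¹ ≡ 21 (mod 37), so λ ≡ 0.
  x = λ² - 31 - 24 = 0 - 55 ≡ 19; y = λ·(31 - 19) - 11 ≡ 26. → (19, 26)
9Q: (19, 26) + (24, 11). λ = (11 - 26)/(24 - 19) ≡ 22/5 mod 37. 5⁻¹ ≡ 15 (mod 37) since 5·15 = 75 ≡ 1, so λ ≡ 34.
  x = λ² - 19 - 24 = 1156 - 43 ≡ 3; y = λ·(19 - 3) - 26 ≡ 0. → (3, 0)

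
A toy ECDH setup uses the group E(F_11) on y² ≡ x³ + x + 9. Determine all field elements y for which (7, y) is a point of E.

x³ + 1x + 9 = 359 ≡ 7 (mod 11).
7 is a non-residue mod 11; no y exists.

none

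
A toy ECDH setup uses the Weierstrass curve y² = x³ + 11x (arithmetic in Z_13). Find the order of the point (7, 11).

6

2P: tangent at (7, 11): λ = (3·7² + 11)/(2·11) ≡ 2/9. 9⁻¹ ≡ 3 (mod 13) since 9·3 = 27 ≡ 1, so λ ≡ 2·3 ≡ 6.
  x = λ² - 7 - 7 = 36 - 14 ≡ 9; y = λ·(7 - 9) - 11 ≡ 3. → (9, 3)
3P: (9, 3) + (7, 11). λ = (11 - 3)/(7 - 9) ≡ 8/11 mod 13. 11⁻¹ ≡ 6 (mod 13), so λ ≡ 9.
  x = λ² - 9 - 7 = 81 - 16 ≡ 0; y = λ·(9 - 0) - 3 ≡ 0. → (0, 0)
4P: (0, 0) + (7, 11). λ = (11 - 0)/(7 - 0) ≡ 11/7 mod 13. 7⁻¹ ≡ 2 (mod 13), so λ ≡ 9.
  x = λ² - 0 - 7 = 81 - 7 ≡ 9; y = λ·(0 - 9) - 0 ≡ 10. → (9, 10)
5P: (9, 10) + (7, 11). λ = (11 - 10)/(7 - 9) ≡ 1/11 mod 13. 11⁻¹ ≡ 6 (mod 13) since 11·6 = 66 ≡ 1, so λ ≡ 6.
  x = λ² - 9 - 7 = 36 - 16 ≡ 7; y = λ·(9 - 7) - 10 ≡ 2. → (7, 2)
6P: (7, 2) + (7, 11): same x and y₁ ≡ -y₂, so the sum is 𝒪.
6P = 𝒪, so the order is 6.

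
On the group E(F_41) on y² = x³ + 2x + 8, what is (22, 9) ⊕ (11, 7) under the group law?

(22, 9) + (11, 7). λ = (7 - 9)/(11 - 22) ≡ 39/30 mod 41. 30⁻¹ ≡ 26 (mod 41), so λ ≡ 30.
  x = λ² - 22 - 11 = 900 - 33 ≡ 6; y = λ·(22 - 6) - 9 ≡ 20. → (6, 20)

(6, 20)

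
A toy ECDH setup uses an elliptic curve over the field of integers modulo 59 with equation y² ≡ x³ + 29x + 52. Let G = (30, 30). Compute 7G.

(14, 55)

Double-and-add on 7 = (111)₂. Start with G = (30, 30) for the leading 1-bit.
double: tangent at (30, 30): λ = (3·30² + 29)/(2·30) ≡ 15/1. 1⁻¹ ≡ 1 (mod 59), so λ ≡ 15·1 ≡ 15.
  x = λ² - 30 - 30 = 225 - 60 ≡ 47; y = λ·(30 - 47) - 30 ≡ 10. → (47, 10)
add G: (47, 10) + (30, 30). λ = (30 - 10)/(30 - 47) ≡ 20/42 mod 59. 42⁻¹ ≡ 52 (mod 59), so λ ≡ 37.
  x = λ² - 47 - 30 = 1369 - 77 ≡ 53; y = λ·(47 - 53) - 10 ≡ 4. → (53, 4)
double: tangent at (53, 4): λ = (3·53² + 29)/(2·4) ≡ 19/8. 8⁻¹ ≡ 37 (mod 59) since 8·37 = 296 ≡ 1, so λ ≡ 19·37 ≡ 54.
  x = λ² - 53 - 53 = 2916 - 106 ≡ 37; y = λ·(53 - 37) - 4 ≡ 34. → (37, 34)
add G: (37, 34) + (30, 30). λ = (30 - 34)/(30 - 37) ≡ 55/52 mod 59. 52⁻¹ ≡ 42 (mod 59), so λ ≡ 9.
  x = λ² - 37 - 30 = 81 - 67 ≡ 14; y = λ·(37 - 14) - 34 ≡ 55. → (14, 55)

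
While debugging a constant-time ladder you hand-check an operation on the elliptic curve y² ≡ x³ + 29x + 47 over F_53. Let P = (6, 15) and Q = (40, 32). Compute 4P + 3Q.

First 4P:
Repeated addition: build up to 4P.
2P: tangent at (6, 15): λ = (3·6² + 29)/(2·15) ≡ 31/30. 30⁻¹ ≡ 23 (mod 53), so λ ≡ 31·23 ≡ 24.
  x = λ² - 6 - 6 = 576 - 12 ≡ 34; y = λ·(6 - 34) - 15 ≡ 2. → (34, 2)
3P: (34, 2) + (6, 15). λ = (15 - 2)/(6 - 34) ≡ 13/25 mod 53. 25⁻¹ ≡ 17 (mod 53), so λ ≡ 9.
  x = λ² - 34 - 6 = 81 - 40 ≡ 41; y = λ·(34 - 41) - 2 ≡ 41. → (41, 41)
4P: (41, 41) + (6, 15). λ = (15 - 41)/(6 - 41) ≡ 27/18 mod 53. 18⁻¹ ≡ 3 (mod 53), so λ ≡ 28.
  x = λ² - 41 - 6 = 784 - 47 ≡ 48; y = λ·(41 - 48) - 41 ≡ 28. → (48, 28)
4P = (48, 28).
Next 3Q:
Repeated addition: build up to 3Q.
2Q: tangent at (40, 32): λ = (3·40² + 29)/(2·32) ≡ 6/11. 11⁻¹ ≡ 29 (mod 53) since 11·29 = 319 ≡ 1, so λ ≡ 6·29 ≡ 15.
  x = λ² - 40 - 40 = 225 - 80 ≡ 39; y = λ·(40 - 39) - 32 ≡ 36. → (39, 36)
3Q: (39, 36) + (40, 32). λ = (32 - 36)/(40 - 39) ≡ 49/1 mod 53. 1⁻¹ ≡ 1 (mod 53), so λ ≡ 49.
  x = λ² - 39 - 40 = 2401 - 79 ≡ 43; y = λ·(39 - 43) - 36 ≡ 33. → (43, 33)
3Q = (43, 33).
Finally 4P + 3Q:
(48, 28) + (43, 33). λ = (33 - 28)/(43 - 48) ≡ 5/48 mod 53. 48⁻¹ ≡ 21 (mod 53), so λ ≡ 52.
  x = λ² - 48 - 43 = 2704 - 91 ≡ 16; y = λ·(48 - 16) - 28 ≡ 46. → (16, 46)

(16, 46)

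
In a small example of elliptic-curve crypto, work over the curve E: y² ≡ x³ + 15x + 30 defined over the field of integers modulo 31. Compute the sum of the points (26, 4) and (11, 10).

(26, 4) + (11, 10). λ = (10 - 4)/(11 - 26) ≡ 6/16 mod 31. 16⁻¹ ≡ 2 (mod 31), so λ ≡ 12.
  x = λ² - 26 - 11 = 144 - 37 ≡ 14; y = λ·(26 - 14) - 4 ≡ 16. → (14, 16)

(14, 16)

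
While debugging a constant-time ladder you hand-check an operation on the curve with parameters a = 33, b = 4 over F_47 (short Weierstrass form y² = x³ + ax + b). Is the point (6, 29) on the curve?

yes

y² = 29² ≡ 42; x³ + 33x + 4 = 418 ≡ 42 (mod 47). 42 = 42.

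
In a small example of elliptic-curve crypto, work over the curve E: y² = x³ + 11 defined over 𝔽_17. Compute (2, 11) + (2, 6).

The two points share x = 2 and their y-coordinates satisfy 11 + 6 ≡ 0 (mod 17), so they are inverses. Their sum is ∞.

O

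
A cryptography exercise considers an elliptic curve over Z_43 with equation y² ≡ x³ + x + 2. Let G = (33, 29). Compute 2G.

tangent at (33, 29): λ = (3·33² + 1)/(2·29) ≡ 0/15. 15⁻¹ ≡ 23 (mod 43), so λ ≡ 0·23 ≡ 0.
  x = λ² - 33 - 33 = 0 - 66 ≡ 20; y = λ·(33 - 20) - 29 ≡ 14. → (20, 14)

(20, 14)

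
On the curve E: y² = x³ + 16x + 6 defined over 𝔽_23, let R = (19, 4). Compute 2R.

(3, 9)

tangent at (19, 4): λ = (3·19² + 16)/(2·4) ≡ 18/8. 8⁻¹ ≡ 3 (mod 23) since 8·3 = 24 ≡ 1, so λ ≡ 18·3 ≡ 8.
  x = λ² - 19 - 19 = 64 - 38 ≡ 3; y = λ·(19 - 3) - 4 ≡ 9. → (3, 9)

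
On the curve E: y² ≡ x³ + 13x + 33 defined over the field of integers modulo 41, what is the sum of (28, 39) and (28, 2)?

O

The two points share x = 28 and their y-coordinates satisfy 39 + 2 ≡ 0 (mod 41), so they are inverses. Their sum is 𝒪.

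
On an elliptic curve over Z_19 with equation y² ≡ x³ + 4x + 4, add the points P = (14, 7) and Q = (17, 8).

(14, 7) + (17, 8). λ = (8 - 7)/(17 - 14) ≡ 1/3 mod 19. 3⁻¹ ≡ 13 (mod 19), so λ ≡ 13.
  x = λ² - 14 - 17 = 169 - 31 ≡ 5; y = λ·(14 - 5) - 7 ≡ 15. → (5, 15)

(5, 15)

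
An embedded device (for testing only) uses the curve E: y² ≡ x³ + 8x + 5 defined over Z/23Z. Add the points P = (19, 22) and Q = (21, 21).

(12, 9)

(19, 22) + (21, 21). λ = (21 - 22)/(21 - 19) ≡ 22/2 mod 23. 2⁻¹ ≡ 12 (mod 23), so λ ≡ 11.
  x = λ² - 19 - 21 = 121 - 40 ≡ 12; y = λ·(19 - 12) - 22 ≡ 9. → (12, 9)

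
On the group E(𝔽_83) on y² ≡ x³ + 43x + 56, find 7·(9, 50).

Write P = (9, 50).
Repeated addition: build up to 7P.
2P: tangent at (9, 50): λ = (3·9² + 43)/(2·50) ≡ 37/17. 17⁻¹ ≡ 44 (mod 83) since 17·44 = 748 ≡ 1, so λ ≡ 37·44 ≡ 51.
  x = λ² - 9 - 9 = 2601 - 18 ≡ 10; y = λ·(9 - 10) - 50 ≡ 65. → (10, 65)
3P: (10, 65) + (9, 50). λ = (50 - 65)/(9 - 10) ≡ 68/82 mod 83. 82⁻¹ ≡ 82 (mod 83), so λ ≡ 15.
  x = λ² - 10 - 9 = 225 - 19 ≡ 40; y = λ·(10 - 40) - 65 ≡ 66. → (40, 66)
4P: (40, 66) + (9, 50). λ = (50 - 66)/(9 - 40) ≡ 67/52 mod 83. 52⁻¹ ≡ 8 (mod 83), so λ ≡ 38.
  x = λ² - 40 - 9 = 1444 - 49 ≡ 67; y = λ·(40 - 67) - 66 ≡ 70. → (67, 70)
5P: (67, 70) + (9, 50). λ = (50 - 70)/(9 - 67) ≡ 63/25 mod 83. 25⁻¹ ≡ 10 (mod 83) since 25·10 = 250 ≡ 1, so λ ≡ 49.
  x = λ² - 67 - 9 = 2401 - 76 ≡ 1; y = λ·(67 - 1) - 70 ≡ 10. → (1, 10)
6P: (1, 10) + (9, 50). λ = (50 - 10)/(9 - 1) ≡ 40/8 mod 83. 8⁻¹ ≡ 52 (mod 83), so λ ≡ 5.
  x = λ² - 1 - 9 = 25 - 10 ≡ 15; y = λ·(1 - 15) - 10 ≡ 3. → (15, 3)
7P: (15, 3) + (9, 50). λ = (50 - 3)/(9 - 15) ≡ 47/77 mod 83. 77⁻¹ ≡ 69 (mod 83), so λ ≡ 6.
  x = λ² - 15 - 9 = 36 - 24 ≡ 12; y = λ·(15 - 12) - 3 ≡ 15. → (12, 15)

(12, 15)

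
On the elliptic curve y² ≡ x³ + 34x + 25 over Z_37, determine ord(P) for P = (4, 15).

7

2P: tangent at (4, 15): λ = (3·4² + 34)/(2·15) ≡ 8/30. 30⁻¹ ≡ 21 (mod 37) since 30·21 = 630 ≡ 1, so λ ≡ 8·21 ≡ 20.
  x = λ² - 4 - 4 = 400 - 8 ≡ 22; y = λ·(4 - 22) - 15 ≡ 32. → (22, 32)
3P: (22, 32) + (4, 15). λ = (15 - 32)/(4 - 22) ≡ 20/19 mod 37. 19⁻¹ ≡ 2 (mod 37), so λ ≡ 3.
  x = λ² - 22 - 4 = 9 - 26 ≡ 20; y = λ·(22 - 20) - 32 ≡ 11. → (20, 11)
4P: (20, 11) + (4, 15). λ = (15 - 11)/(4 - 20) ≡ 4/21 mod 37. 21⁻¹ ≡ 30 (mod 37), so λ ≡ 9.
  x = λ² - 20 - 4 = 81 - 24 ≡ 20; y = λ·(20 - 20) - 11 ≡ 26. → (20, 26)
5P: (20, 26) + (4, 15). λ = (15 - 26)/(4 - 20) ≡ 26/21 mod 37. 21⁻¹ ≡ 30 (mod 37), so λ ≡ 3.
  x = λ² - 20 - 4 = 9 - 24 ≡ 22; y = λ·(20 - 22) - 26 ≡ 5. → (22, 5)
6P: (22, 5) + (4, 15). λ = (15 - 5)/(4 - 22) ≡ 10/19 mod 37. 19⁻¹ ≡ 2 (mod 37), so λ ≡ 20.
  x = λ² - 22 - 4 = 400 - 26 ≡ 4; y = λ·(22 - 4) - 5 ≡ 22. → (4, 22)
7P: (4, 22) + (4, 15): same x and y₁ ≡ -y₂, so the sum is O.
7P = O, so the order is 7.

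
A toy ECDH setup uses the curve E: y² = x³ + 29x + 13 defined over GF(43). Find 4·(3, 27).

Write Q = (3, 27).
Repeated addition: build up to 4Q.
2Q: tangent at (3, 27): λ = (3·3² + 29)/(2·27) ≡ 13/11. 11⁻¹ ≡ 4 (mod 43), so λ ≡ 13·4 ≡ 9.
  x = λ² - 3 - 3 = 81 - 6 ≡ 32; y = λ·(3 - 32) - 27 ≡ 13. → (32, 13)
3Q: (32, 13) + (3, 27). λ = (27 - 13)/(3 - 32) ≡ 14/14 mod 43. 14⁻¹ ≡ 40 (mod 43), so λ ≡ 1.
  x = λ² - 32 - 3 = 1 - 35 ≡ 9; y = λ·(32 - 9) - 13 ≡ 10. → (9, 10)
4Q: (9, 10) + (3, 27). λ = (27 - 10)/(3 - 9) ≡ 17/37 mod 43. 37⁻¹ ≡ 7 (mod 43), so λ ≡ 33.
  x = λ² - 9 - 3 = 1089 - 12 ≡ 2; y = λ·(9 - 2) - 10 ≡ 6. → (2, 6)

(2, 6)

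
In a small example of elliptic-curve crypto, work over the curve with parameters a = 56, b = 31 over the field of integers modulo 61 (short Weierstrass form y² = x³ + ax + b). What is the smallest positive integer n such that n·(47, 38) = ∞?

2P: tangent at (47, 38): λ = (3·47² + 56)/(2·38) ≡ 34/15. 15⁻¹ ≡ 57 (mod 61) since 15·57 = 855 ≡ 1, so λ ≡ 34·57 ≡ 47.
  x = λ² - 47 - 47 = 2209 - 94 ≡ 41; y = λ·(47 - 41) - 38 ≡ 0. → (41, 0)
3P: (41, 0) + (47, 38). λ = (38 - 0)/(47 - 41) ≡ 38/6 mod 61. 6⁻¹ ≡ 51 (mod 61) since 6·51 = 306 ≡ 1, so λ ≡ 47.
  x = λ² - 41 - 47 = 2209 - 88 ≡ 47; y = λ·(41 - 47) - 0 ≡ 23. → (47, 23)
4P: (47, 23) + (47, 38): same x and y₁ ≡ -y₂, so the sum is ∞.
4P = ∞, so the order is 4.

4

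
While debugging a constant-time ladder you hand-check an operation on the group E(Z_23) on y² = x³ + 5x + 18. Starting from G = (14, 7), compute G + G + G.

Repeated addition: build up to 3G.
2G: tangent at (14, 7): λ = (3·14² + 5)/(2·7) ≡ 18/14. 14⁻¹ ≡ 5 (mod 23), so λ ≡ 18·5 ≡ 21.
  x = λ² - 14 - 14 = 441 - 28 ≡ 22; y = λ·(14 - 22) - 7 ≡ 9. → (22, 9)
3G: (22, 9) + (14, 7). λ = (7 - 9)/(14 - 22) ≡ 21/15 mod 23. 15⁻¹ ≡ 20 (mod 23), so λ ≡ 6.
  x = λ² - 22 - 14 = 36 - 36 ≡ 0; y = λ·(22 - 0) - 9 ≡ 8. → (0, 8)

(0, 8)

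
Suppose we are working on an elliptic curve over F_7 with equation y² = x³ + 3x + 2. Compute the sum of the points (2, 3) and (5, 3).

(2, 3) + (5, 3). λ = (3 - 3)/(5 - 2) ≡ 0/3 mod 7. 3⁻¹ ≡ 5 (mod 7) since 3·5 = 15 ≡ 1, so λ ≡ 0.
  x = λ² - 2 - 5 = 0 - 7 ≡ 0; y = λ·(2 - 0) - 3 ≡ 4. → (0, 4)

(0, 4)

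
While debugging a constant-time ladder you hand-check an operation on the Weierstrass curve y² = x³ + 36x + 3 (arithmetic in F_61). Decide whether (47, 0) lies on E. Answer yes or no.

no

y² = 0² ≡ 0; x³ + 36x + 3 = 105518 ≡ 49 (mod 61). 0 ≠ 49.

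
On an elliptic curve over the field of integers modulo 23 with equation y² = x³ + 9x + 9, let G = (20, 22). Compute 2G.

tangent at (20, 22): λ = (3·20² + 9)/(2·22) ≡ 13/21. 21⁻¹ ≡ 11 (mod 23), so λ ≡ 13·11 ≡ 5.
  x = λ² - 20 - 20 = 25 - 40 ≡ 8; y = λ·(20 - 8) - 22 ≡ 15. → (8, 15)

(8, 15)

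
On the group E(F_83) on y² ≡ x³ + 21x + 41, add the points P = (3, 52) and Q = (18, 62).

(44, 59)

(3, 52) + (18, 62). λ = (62 - 52)/(18 - 3) ≡ 10/15 mod 83. 15⁻¹ ≡ 72 (mod 83), so λ ≡ 56.
  x = λ² - 3 - 18 = 3136 - 21 ≡ 44; y = λ·(3 - 44) - 52 ≡ 59. → (44, 59)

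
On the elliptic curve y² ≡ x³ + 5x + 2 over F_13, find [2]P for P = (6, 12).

(5, 3)

tangent at (6, 12): λ = (3·6² + 5)/(2·12) ≡ 9/11. 11⁻¹ ≡ 6 (mod 13), so λ ≡ 9·6 ≡ 2.
  x = λ² - 6 - 6 = 4 - 12 ≡ 5; y = λ·(6 - 5) - 12 ≡ 3. → (5, 3)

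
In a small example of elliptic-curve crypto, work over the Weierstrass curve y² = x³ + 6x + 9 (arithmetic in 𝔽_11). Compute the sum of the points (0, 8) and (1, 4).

(4, 8)

(0, 8) + (1, 4). λ = (4 - 8)/(1 - 0) ≡ 7/1 mod 11. 1⁻¹ ≡ 1 (mod 11), so λ ≡ 7.
  x = λ² - 0 - 1 = 49 - 1 ≡ 4; y = λ·(0 - 4) - 8 ≡ 8. → (4, 8)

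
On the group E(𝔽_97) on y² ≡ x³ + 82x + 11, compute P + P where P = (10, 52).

tangent at (10, 52): λ = (3·10² + 82)/(2·52) ≡ 91/7. 7⁻¹ ≡ 14 (mod 97) since 7·14 = 98 ≡ 1, so λ ≡ 91·14 ≡ 13.
  x = λ² - 10 - 10 = 169 - 20 ≡ 52; y = λ·(10 - 52) - 52 ≡ 81. → (52, 81)

(52, 81)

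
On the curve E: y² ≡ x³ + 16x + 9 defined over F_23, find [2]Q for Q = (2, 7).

tangent at (2, 7): λ = (3·2² + 16)/(2·7) ≡ 5/14. 14⁻¹ ≡ 5 (mod 23), so λ ≡ 5·5 ≡ 2.
  x = λ² - 2 - 2 = 4 - 4 ≡ 0; y = λ·(2 - 0) - 7 ≡ 20. → (0, 20)

(0, 20)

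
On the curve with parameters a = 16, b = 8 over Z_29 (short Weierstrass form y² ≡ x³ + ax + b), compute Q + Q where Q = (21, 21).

(11, 23)

tangent at (21, 21): λ = (3·21² + 16)/(2·21) ≡ 5/13. 13⁻¹ ≡ 9 (mod 29) since 13·9 = 117 ≡ 1, so λ ≡ 5·9 ≡ 16.
  x = λ² - 21 - 21 = 256 - 42 ≡ 11; y = λ·(21 - 11) - 21 ≡ 23. → (11, 23)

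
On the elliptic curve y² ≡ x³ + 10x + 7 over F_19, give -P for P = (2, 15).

-(2, 15) = (2, -15 mod 19) = (2, 4).

(2, 4)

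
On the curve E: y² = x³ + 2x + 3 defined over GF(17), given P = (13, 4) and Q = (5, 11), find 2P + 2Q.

First 2P:
Repeated addition: build up to 2P.
2P: tangent at (13, 4): λ = (3·13² + 2)/(2·4) ≡ 16/8. 8⁻¹ ≡ 15 (mod 17) since 8·15 = 120 ≡ 1, so λ ≡ 16·15 ≡ 2.
  x = λ² - 13 - 13 = 4 - 26 ≡ 12; y = λ·(13 - 12) - 4 ≡ 15. → (12, 15)
2P = (12, 15).
Next 2Q:
Repeated addition: build up to 2Q.
2Q: tangent at (5, 11): λ = (3·5² + 2)/(2·11) ≡ 9/5. 5⁻¹ ≡ 7 (mod 17), so λ ≡ 9·7 ≡ 12.
  x = λ² - 5 - 5 = 144 - 10 ≡ 15; y = λ·(5 - 15) - 11 ≡ 5. → (15, 5)
2Q = (15, 5).
Finally 2P + 2Q:
(12, 15) + (15, 5). λ = (5 - 15)/(15 - 12) ≡ 7/3 mod 17. 3⁻¹ ≡ 6 (mod 17) since 3·6 = 18 ≡ 1, so λ ≡ 8.
  x = λ² - 12 - 15 = 64 - 27 ≡ 3; y = λ·(12 - 3) - 15 ≡ 6. → (3, 6)

(3, 6)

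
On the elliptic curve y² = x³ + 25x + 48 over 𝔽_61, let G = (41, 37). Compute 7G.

(2, 44)

Double-and-add on 7 = (111)₂. Start with G = (41, 37) for the leading 1-bit.
double: tangent at (41, 37): λ = (3·41² + 25)/(2·37) ≡ 5/13. 13⁻¹ ≡ 47 (mod 61) since 13·47 = 611 ≡ 1, so λ ≡ 5·47 ≡ 52.
  x = λ² - 41 - 41 = 2704 - 82 ≡ 60; y = λ·(41 - 60) - 37 ≡ 12. → (60, 12)
add G: (60, 12) + (41, 37). λ = (37 - 12)/(41 - 60) ≡ 25/42 mod 61. 42⁻¹ ≡ 16 (mod 61) since 42·16 = 672 ≡ 1, so λ ≡ 34.
  x = λ² - 60 - 41 = 1156 - 101 ≡ 18; y = λ·(60 - 18) - 12 ≡ 13. → (18, 13)
double: tangent at (18, 13): λ = (3·18² + 25)/(2·13) ≡ 21/26. 26⁻¹ ≡ 54 (mod 61), so λ ≡ 21·54 ≡ 36.
  x = λ² - 18 - 18 = 1296 - 36 ≡ 40; y = λ·(18 - 40) - 13 ≡ 49. → (40, 49)
add G: (40, 49) + (41, 37). λ = (37 - 49)/(41 - 40) ≡ 49/1 mod 61. 1⁻¹ ≡ 1 (mod 61), so λ ≡ 49.
  x = λ² - 40 - 41 = 2401 - 81 ≡ 2; y = λ·(40 - 2) - 49 ≡ 44. → (2, 44)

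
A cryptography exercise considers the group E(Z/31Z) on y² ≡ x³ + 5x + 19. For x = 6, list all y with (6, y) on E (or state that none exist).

none

x³ + 5x + 19 = 265 ≡ 17 (mod 31).
17 is a non-residue mod 31; no y exists.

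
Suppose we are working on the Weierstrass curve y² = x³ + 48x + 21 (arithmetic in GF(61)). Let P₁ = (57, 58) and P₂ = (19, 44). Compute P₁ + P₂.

(24, 28)

(57, 58) + (19, 44). λ = (44 - 58)/(19 - 57) ≡ 47/23 mod 61. 23⁻¹ ≡ 8 (mod 61), so λ ≡ 10.
  x = λ² - 57 - 19 = 100 - 76 ≡ 24; y = λ·(57 - 24) - 58 ≡ 28. → (24, 28)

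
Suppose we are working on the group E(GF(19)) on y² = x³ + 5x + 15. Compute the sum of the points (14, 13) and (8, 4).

(14, 13) + (8, 4). λ = (4 - 13)/(8 - 14) ≡ 10/13 mod 19. 13⁻¹ ≡ 3 (mod 19), so λ ≡ 11.
  x = λ² - 14 - 8 = 121 - 22 ≡ 4; y = λ·(14 - 4) - 13 ≡ 2. → (4, 2)

(4, 2)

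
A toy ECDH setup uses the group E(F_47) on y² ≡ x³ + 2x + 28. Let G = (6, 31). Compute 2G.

(0, 13)

tangent at (6, 31): λ = (3·6² + 2)/(2·31) ≡ 16/15. 15⁻¹ ≡ 22 (mod 47), so λ ≡ 16·22 ≡ 23.
  x = λ² - 6 - 6 = 529 - 12 ≡ 0; y = λ·(6 - 0) - 31 ≡ 13. → (0, 13)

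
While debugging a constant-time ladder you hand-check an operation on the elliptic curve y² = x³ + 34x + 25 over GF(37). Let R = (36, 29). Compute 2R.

tangent at (36, 29): λ = (3·36² + 34)/(2·29) ≡ 0/21. 21⁻¹ ≡ 30 (mod 37) since 21·30 = 630 ≡ 1, so λ ≡ 0·30 ≡ 0.
  x = λ² - 36 - 36 = 0 - 72 ≡ 2; y = λ·(36 - 2) - 29 ≡ 8. → (2, 8)

(2, 8)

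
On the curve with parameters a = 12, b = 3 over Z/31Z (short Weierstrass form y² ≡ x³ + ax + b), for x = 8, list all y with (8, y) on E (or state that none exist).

none

x³ + 12x + 3 = 611 ≡ 22 (mod 31).
22 is a non-residue mod 31; no y exists.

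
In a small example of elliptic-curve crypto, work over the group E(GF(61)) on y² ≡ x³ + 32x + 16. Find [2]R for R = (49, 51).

tangent at (49, 51): λ = (3·49² + 32)/(2·51) ≡ 37/41. 41⁻¹ ≡ 3 (mod 61), so λ ≡ 37·3 ≡ 50.
  x = λ² - 49 - 49 = 2500 - 98 ≡ 23; y = λ·(49 - 23) - 51 ≡ 29. → (23, 29)

(23, 29)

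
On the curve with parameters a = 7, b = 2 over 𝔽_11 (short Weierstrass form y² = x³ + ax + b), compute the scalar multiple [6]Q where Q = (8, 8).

(8, 3)

Double-and-add on 6 = (110)₂. Start with Q = (8, 8) for the leading 1-bit.
double: tangent at (8, 8): λ = (3·8² + 7)/(2·8) ≡ 1/5. 5⁻¹ ≡ 9 (mod 11), so λ ≡ 1·9 ≡ 9.
  x = λ² - 8 - 8 = 81 - 16 ≡ 10; y = λ·(8 - 10) - 8 ≡ 7. → (10, 7)
add Q: (10, 7) + (8, 8). λ = (8 - 7)/(8 - 10) ≡ 1/9 mod 11. 9⁻¹ ≡ 5 (mod 11), so λ ≡ 5.
  x = λ² - 10 - 8 = 25 - 18 ≡ 7; y = λ·(10 - 7) - 7 ≡ 8. → (7, 8)
double: tangent at (7, 8): λ = (3·7² + 7)/(2·8) ≡ 0/5. 5⁻¹ ≡ 9 (mod 11), so λ ≡ 0·9 ≡ 0.
  x = λ² - 7 - 7 = 0 - 14 ≡ 8; y = λ·(7 - 8) - 8 ≡ 3. → (8, 3)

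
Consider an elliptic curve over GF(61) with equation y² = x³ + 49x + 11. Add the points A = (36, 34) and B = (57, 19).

(36, 34) + (57, 19). λ = (19 - 34)/(57 - 36) ≡ 46/21 mod 61. 21⁻¹ ≡ 32 (mod 61) since 21·32 = 672 ≡ 1, so λ ≡ 8.
  x = λ² - 36 - 57 = 64 - 93 ≡ 32; y = λ·(36 - 32) - 34 ≡ 59. → (32, 59)

(32, 59)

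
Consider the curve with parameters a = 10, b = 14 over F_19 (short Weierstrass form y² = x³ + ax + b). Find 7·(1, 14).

(6, 9)

Write P = (1, 14).
Repeated addition: build up to 7P.
2P: tangent at (1, 14): λ = (3·1² + 10)/(2·14) ≡ 13/9. 9⁻¹ ≡ 17 (mod 19), so λ ≡ 13·17 ≡ 12.
  x = λ² - 1 - 1 = 144 - 2 ≡ 9; y = λ·(1 - 9) - 14 ≡ 4. → (9, 4)
3P: (9, 4) + (1, 14). λ = (14 - 4)/(1 - 9) ≡ 10/11 mod 19. 11⁻¹ ≡ 7 (mod 19), so λ ≡ 13.
  x = λ² - 9 - 1 = 169 - 10 ≡ 7; y = λ·(9 - 7) - 4 ≡ 3. → (7, 3)
4P: (7, 3) + (1, 14). λ = (14 - 3)/(1 - 7) ≡ 11/13 mod 19. 13⁻¹ ≡ 3 (mod 19) since 13·3 = 39 ≡ 1, so λ ≡ 14.
  x = λ² - 7 - 1 = 196 - 8 ≡ 17; y = λ·(7 - 17) - 3 ≡ 9. → (17, 9)
5P: (17, 9) + (1, 14). λ = (14 - 9)/(1 - 17) ≡ 5/3 mod 19. 3⁻¹ ≡ 13 (mod 19), so λ ≡ 8.
  x = λ² - 17 - 1 = 64 - 18 ≡ 8; y = λ·(17 - 8) - 9 ≡ 6. → (8, 6)
6P: (8, 6) + (1, 14). λ = (14 - 6)/(1 - 8) ≡ 8/12 mod 19. 12⁻¹ ≡ 8 (mod 19) since 12·8 = 96 ≡ 1, so λ ≡ 7.
  x = λ² - 8 - 1 = 49 - 9 ≡ 2; y = λ·(8 - 2) - 6 ≡ 17. → (2, 17)
7P: (2, 17) + (1, 14). λ = (14 - 17)/(1 - 2) ≡ 16/18 mod 19. 18⁻¹ ≡ 18 (mod 19), so λ ≡ 3.
  x = λ² - 2 - 1 = 9 - 3 ≡ 6; y = λ·(2 - 6) - 17 ≡ 9. → (6, 9)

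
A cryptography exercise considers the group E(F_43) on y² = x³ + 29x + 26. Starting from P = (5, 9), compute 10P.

Repeated addition: build up to 10P.
2P: tangent at (5, 9): λ = (3·5² + 29)/(2·9) ≡ 18/18. 18⁻¹ ≡ 12 (mod 43) since 18·12 = 216 ≡ 1, so λ ≡ 18·12 ≡ 1.
  x = λ² - 5 - 5 = 1 - 10 ≡ 34; y = λ·(5 - 34) - 9 ≡ 5. → (34, 5)
3P: (34, 5) + (5, 9). λ = (9 - 5)/(5 - 34) ≡ 4/14 mod 43. 14⁻¹ ≡ 40 (mod 43) since 14·40 = 560 ≡ 1, so λ ≡ 31.
  x = λ² - 34 - 5 = 961 - 39 ≡ 19; y = λ·(34 - 19) - 5 ≡ 30. → (19, 30)
4P: (19, 30) + (5, 9). λ = (9 - 30)/(5 - 19) ≡ 22/29 mod 43. 29⁻¹ ≡ 3 (mod 43) since 29·3 = 87 ≡ 1, so λ ≡ 23.
  x = λ² - 19 - 5 = 529 - 24 ≡ 32; y = λ·(19 - 32) - 30 ≡ 15. → (32, 15)
5P: (32, 15) + (5, 9). λ = (9 - 15)/(5 - 32) ≡ 37/16 mod 43. 16⁻¹ ≡ 35 (mod 43) since 16·35 = 560 ≡ 1, so λ ≡ 5.
  x = λ² - 32 - 5 = 25 - 37 ≡ 31; y = λ·(32 - 31) - 15 ≡ 33. → (31, 33)
6P: (31, 33) + (5, 9). λ = (9 - 33)/(5 - 31) ≡ 19/17 mod 43. 17⁻¹ ≡ 38 (mod 43), so λ ≡ 34.
  x = λ² - 31 - 5 = 1156 - 36 ≡ 2; y = λ·(31 - 2) - 33 ≡ 7. → (2, 7)
7P: (2, 7) + (5, 9). λ = (9 - 7)/(5 - 2) ≡ 2/3 mod 43. 3⁻¹ ≡ 29 (mod 43), so λ ≡ 15.
  x = λ² - 2 - 5 = 225 - 7 ≡ 3; y = λ·(2 - 3) - 7 ≡ 21. → (3, 21)
8P: (3, 21) + (5, 9). λ = (9 - 21)/(5 - 3) ≡ 31/2 mod 43. 2⁻¹ ≡ 22 (mod 43), so λ ≡ 37.
  x = λ² - 3 - 5 = 1369 - 8 ≡ 28; y = λ·(3 - 28) - 21 ≡ 0. → (28, 0)
9P: (28, 0) + (5, 9). λ = (9 - 0)/(5 - 28) ≡ 9/20 mod 43. 20⁻¹ ≡ 28 (mod 43), so λ ≡ 37.
  x = λ² - 28 - 5 = 1369 - 33 ≡ 3; y = λ·(28 - 3) - 0 ≡ 22. → (3, 22)
10P: (3, 22) + (5, 9). λ = (9 - 22)/(5 - 3) ≡ 30/2 mod 43. 2⁻¹ ≡ 22 (mod 43) since 2·22 = 44 ≡ 1, so λ ≡ 15.
  x = λ² - 3 - 5 = 225 - 8 ≡ 2; y = λ·(3 - 2) - 22 ≡ 36. → (2, 36)

(2, 36)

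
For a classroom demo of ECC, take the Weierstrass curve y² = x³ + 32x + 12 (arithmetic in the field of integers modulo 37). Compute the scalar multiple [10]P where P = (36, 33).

Double-and-add on 10 = (1010)₂. Start with P = (36, 33) for the leading 1-bit.
double: tangent at (36, 33): λ = (3·36² + 32)/(2·33) ≡ 35/29. 29⁻¹ ≡ 23 (mod 37), so λ ≡ 35·23 ≡ 28.
  x = λ² - 36 - 36 = 784 - 72 ≡ 9; y = λ·(36 - 9) - 33 ≡ 20. → (9, 20)
double: tangent at (9, 20): λ = (3·9² + 32)/(2·20) ≡ 16/3. 3⁻¹ ≡ 25 (mod 37) since 3·25 = 75 ≡ 1, so λ ≡ 16·25 ≡ 30.
  x = λ² - 9 - 9 = 900 - 18 ≡ 31; y = λ·(9 - 31) - 20 ≡ 23. → (31, 23)
add P: (31, 23) + (36, 33). λ = (33 - 23)/(36 - 31) ≡ 10/5 mod 37. 5⁻¹ ≡ 15 (mod 37), so λ ≡ 2.
  x = λ² - 31 - 36 = 4 - 67 ≡ 11; y = λ·(31 - 11) - 23 ≡ 17. → (11, 17)
double: tangent at (11, 17): λ = (3·11² + 32)/(2·17) ≡ 25/34. 34⁻¹ ≡ 12 (mod 37), so λ ≡ 25·12 ≡ 4.
  x = λ² - 11 - 11 = 16 - 22 ≡ 31; y = λ·(11 - 31) - 17 ≡ 14. → (31, 14)

(31, 14)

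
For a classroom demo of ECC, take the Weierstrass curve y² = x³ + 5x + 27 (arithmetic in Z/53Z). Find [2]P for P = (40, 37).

tangent at (40, 37): λ = (3·40² + 5)/(2·37) ≡ 35/21. 21⁻¹ ≡ 48 (mod 53), so λ ≡ 35·48 ≡ 37.
  x = λ² - 40 - 40 = 1369 - 80 ≡ 17; y = λ·(40 - 17) - 37 ≡ 19. → (17, 19)

(17, 19)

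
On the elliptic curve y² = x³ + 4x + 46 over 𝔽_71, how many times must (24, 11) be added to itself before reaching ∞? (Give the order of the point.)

4

2P: tangent at (24, 11): λ = (3·24² + 4)/(2·11) ≡ 28/22. 22⁻¹ ≡ 42 (mod 71) since 22·42 = 924 ≡ 1, so λ ≡ 28·42 ≡ 40.
  x = λ² - 24 - 24 = 1600 - 48 ≡ 61; y = λ·(24 - 61) - 11 ≡ 0. → (61, 0)
3P: (61, 0) + (24, 11). λ = (11 - 0)/(24 - 61) ≡ 11/34 mod 71. 34⁻¹ ≡ 23 (mod 71), so λ ≡ 40.
  x = λ² - 61 - 24 = 1600 - 85 ≡ 24; y = λ·(61 - 24) - 0 ≡ 60. → (24, 60)
4P: (24, 60) + (24, 11): same x and y₁ ≡ -y₂, so the sum is ∞.
4P = ∞, so the order is 4.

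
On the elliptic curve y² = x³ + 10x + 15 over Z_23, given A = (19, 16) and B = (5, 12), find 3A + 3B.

First 3A:
Repeated addition: build up to 3A.
2A: tangent at (19, 16): λ = (3·19² + 10)/(2·16) ≡ 12/9. 9⁻¹ ≡ 18 (mod 23) since 9·18 = 162 ≡ 1, so λ ≡ 12·18 ≡ 9.
  x = λ² - 19 - 19 = 81 - 38 ≡ 20; y = λ·(19 - 20) - 16 ≡ 21. → (20, 21)
3A: (20, 21) + (19, 16). λ = (16 - 21)/(19 - 20) ≡ 18/22 mod 23. 22⁻¹ ≡ 22 (mod 23), so λ ≡ 5.
  x = λ² - 20 - 19 = 25 - 39 ≡ 9; y = λ·(20 - 9) - 21 ≡ 11. → (9, 11)
3A = (9, 11).
Next 3B:
Repeated addition: build up to 3B.
2B: tangent at (5, 12): λ = (3·5² + 10)/(2·12) ≡ 16/1. 1⁻¹ ≡ 1 (mod 23) since 1·1 = 1 ≡ 1, so λ ≡ 16·1 ≡ 16.
  x = λ² - 5 - 5 = 256 - 10 ≡ 16; y = λ·(5 - 16) - 12 ≡ 19. → (16, 19)
3B: (16, 19) + (5, 12). λ = (12 - 19)/(5 - 16) ≡ 16/12 mod 23. 12⁻¹ ≡ 2 (mod 23), so λ ≡ 9.
  x = λ² - 16 - 5 = 81 - 21 ≡ 14; y = λ·(16 - 14) - 19 ≡ 22. → (14, 22)
3B = (14, 22).
Finally 3A + 3B:
(9, 11) + (14, 22). λ = (22 - 11)/(14 - 9) ≡ 11/5 mod 23. 5⁻¹ ≡ 14 (mod 23), so λ ≡ 16.
  x = λ² - 9 - 14 = 256 - 23 ≡ 3; y = λ·(9 - 3) - 11 ≡ 16. → (3, 16)

(3, 16)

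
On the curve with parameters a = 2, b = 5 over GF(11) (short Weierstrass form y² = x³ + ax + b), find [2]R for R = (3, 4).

(8, 4)

tangent at (3, 4): λ = (3·3² + 2)/(2·4) ≡ 7/8. 8⁻¹ ≡ 7 (mod 11), so λ ≡ 7·7 ≡ 5.
  x = λ² - 3 - 3 = 25 - 6 ≡ 8; y = λ·(3 - 8) - 4 ≡ 4. → (8, 4)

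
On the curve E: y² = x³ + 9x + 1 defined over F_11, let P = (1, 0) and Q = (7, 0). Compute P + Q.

(3, 0)

(1, 0) + (7, 0). λ = (0 - 0)/(7 - 1) ≡ 0/6 mod 11. 6⁻¹ ≡ 2 (mod 11) since 6·2 = 12 ≡ 1, so λ ≡ 0.
  x = λ² - 1 - 7 = 0 - 8 ≡ 3; y = λ·(1 - 3) - 0 ≡ 0. → (3, 0)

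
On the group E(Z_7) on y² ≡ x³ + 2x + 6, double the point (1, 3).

(2, 2)

tangent at (1, 3): λ = (3·1² + 2)/(2·3) ≡ 5/6. 6⁻¹ ≡ 6 (mod 7), so λ ≡ 5·6 ≡ 2.
  x = λ² - 1 - 1 = 4 - 2 ≡ 2; y = λ·(1 - 2) - 3 ≡ 2. → (2, 2)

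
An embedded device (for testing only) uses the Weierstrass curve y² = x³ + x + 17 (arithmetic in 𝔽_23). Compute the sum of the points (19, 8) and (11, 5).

(19, 8) + (11, 5). λ = (5 - 8)/(11 - 19) ≡ 20/15 mod 23. 15⁻¹ ≡ 20 (mod 23), so λ ≡ 9.
  x = λ² - 19 - 11 = 81 - 30 ≡ 5; y = λ·(19 - 5) - 8 ≡ 3. → (5, 3)

(5, 3)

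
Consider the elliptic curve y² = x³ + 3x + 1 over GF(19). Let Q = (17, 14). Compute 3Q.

(0, 18)

Repeated addition: build up to 3Q.
2Q: tangent at (17, 14): λ = (3·17² + 3)/(2·14) ≡ 15/9. 9⁻¹ ≡ 17 (mod 19) since 9·17 = 153 ≡ 1, so λ ≡ 15·17 ≡ 8.
  x = λ² - 17 - 17 = 64 - 34 ≡ 11; y = λ·(17 - 11) - 14 ≡ 15. → (11, 15)
3Q: (11, 15) + (17, 14). λ = (14 - 15)/(17 - 11) ≡ 18/6 mod 19. 6⁻¹ ≡ 16 (mod 19), so λ ≡ 3.
  x = λ² - 11 - 17 = 9 - 28 ≡ 0; y = λ·(11 - 0) - 15 ≡ 18. → (0, 18)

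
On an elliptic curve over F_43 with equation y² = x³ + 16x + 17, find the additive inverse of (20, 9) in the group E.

(20, 34)

-(20, 9) = (20, -9 mod 43) = (20, 34).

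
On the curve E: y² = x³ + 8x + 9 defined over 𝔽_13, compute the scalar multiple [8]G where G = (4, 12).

(9, 11)

Repeated addition: build up to 8G.
2G: tangent at (4, 12): λ = (3·4² + 8)/(2·12) ≡ 4/11. 11⁻¹ ≡ 6 (mod 13), so λ ≡ 4·6 ≡ 11.
  x = λ² - 4 - 4 = 121 - 8 ≡ 9; y = λ·(4 - 9) - 12 ≡ 11. → (9, 11)
3G: (9, 11) + (4, 12). λ = (12 - 11)/(4 - 9) ≡ 1/8 mod 13. 8⁻¹ ≡ 5 (mod 13) since 8·5 = 40 ≡ 1, so λ ≡ 5.
  x = λ² - 9 - 4 = 25 - 13 ≡ 12; y = λ·(9 - 12) - 11 ≡ 0. → (12, 0)
4G: (12, 0) + (4, 12). λ = (12 - 0)/(4 - 12) ≡ 12/5 mod 13. 5⁻¹ ≡ 8 (mod 13), so λ ≡ 5.
  x = λ² - 12 - 4 = 25 - 16 ≡ 9; y = λ·(12 - 9) - 0 ≡ 2. → (9, 2)
5G: (9, 2) + (4, 12). λ = (12 - 2)/(4 - 9) ≡ 10/8 mod 13. 8⁻¹ ≡ 5 (mod 13) since 8·5 = 40 ≡ 1, so λ ≡ 11.
  x = λ² - 9 - 4 = 121 - 13 ≡ 4; y = λ·(9 - 4) - 2 ≡ 1. → (4, 1)
6G: (4, 1) + (4, 12): same x and y₁ ≡ -y₂, so the sum is ∞.
7G: ∞ + (4, 12) = (4, 12) (identity).
8G: tangent at (4, 12): λ = (3·4² + 8)/(2·12) ≡ 4/11. 11⁻¹ ≡ 6 (mod 13) since 11·6 = 66 ≡ 1, so λ ≡ 4·6 ≡ 11.
  x = λ² - 4 - 4 = 121 - 8 ≡ 9; y = λ·(4 - 9) - 12 ≡ 11. → (9, 11)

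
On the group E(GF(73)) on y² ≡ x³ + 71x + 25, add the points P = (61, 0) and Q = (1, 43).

(61, 0) + (1, 43). λ = (43 - 0)/(1 - 61) ≡ 43/13 mod 73. 13⁻¹ ≡ 45 (mod 73), so λ ≡ 37.
  x = λ² - 61 - 1 = 1369 - 62 ≡ 66; y = λ·(61 - 66) - 0 ≡ 34. → (66, 34)

(66, 34)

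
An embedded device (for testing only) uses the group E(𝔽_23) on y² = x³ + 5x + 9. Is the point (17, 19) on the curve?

yes

y² = 19² ≡ 16; x³ + 5x + 9 = 5007 ≡ 16 (mod 23). 16 = 16.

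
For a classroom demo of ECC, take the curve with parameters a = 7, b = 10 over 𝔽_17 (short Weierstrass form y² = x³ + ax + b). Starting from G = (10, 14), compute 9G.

Repeated addition: build up to 9G.
2G: tangent at (10, 14): λ = (3·10² + 7)/(2·14) ≡ 1/11. 11⁻¹ ≡ 14 (mod 17) since 11·14 = 154 ≡ 1, so λ ≡ 1·14 ≡ 14.
  x = λ² - 10 - 10 = 196 - 20 ≡ 6; y = λ·(10 - 6) - 14 ≡ 8. → (6, 8)
3G: (6, 8) + (10, 14). λ = (14 - 8)/(10 - 6) ≡ 6/4 mod 17. 4⁻¹ ≡ 13 (mod 17), so λ ≡ 10.
  x = λ² - 6 - 10 = 100 - 16 ≡ 16; y = λ·(6 - 16) - 8 ≡ 11. → (16, 11)
4G: (16, 11) + (10, 14). λ = (14 - 11)/(10 - 16) ≡ 3/11 mod 17. 11⁻¹ ≡ 14 (mod 17), so λ ≡ 8.
  x = λ² - 16 - 10 = 64 - 26 ≡ 4; y = λ·(16 - 4) - 11 ≡ 0. → (4, 0)
5G: (4, 0) + (10, 14). λ = (14 - 0)/(10 - 4) ≡ 14/6 mod 17. 6⁻¹ ≡ 3 (mod 17), so λ ≡ 8.
  x = λ² - 4 - 10 = 64 - 14 ≡ 16; y = λ·(4 - 16) - 0 ≡ 6. → (16, 6)
6G: (16, 6) + (10, 14). λ = (14 - 6)/(10 - 16) ≡ 8/11 mod 17. 11⁻¹ ≡ 14 (mod 17) since 11·14 = 154 ≡ 1, so λ ≡ 10.
  x = λ² - 16 - 10 = 100 - 26 ≡ 6; y = λ·(16 - 6) - 6 ≡ 9. → (6, 9)
7G: (6, 9) + (10, 14). λ = (14 - 9)/(10 - 6) ≡ 5/4 mod 17. 4⁻¹ ≡ 13 (mod 17) since 4·13 = 52 ≡ 1, so λ ≡ 14.
  x = λ² - 6 - 10 = 196 - 16 ≡ 10; y = λ·(6 - 10) - 9 ≡ 3. → (10, 3)
8G: (10, 3) + (10, 14): same x and y₁ ≡ -y₂, so the sum is O.
9G: O + (10, 14) = (10, 14) (identity).

(10, 14)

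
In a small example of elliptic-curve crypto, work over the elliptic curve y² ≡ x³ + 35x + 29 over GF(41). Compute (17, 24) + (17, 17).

O

The two points share x = 17 and their y-coordinates satisfy 24 + 17 ≡ 0 (mod 41), so they are inverses. Their sum is O.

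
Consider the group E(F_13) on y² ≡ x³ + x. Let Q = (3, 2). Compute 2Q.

tangent at (3, 2): λ = (3·3² + 1)/(2·2) ≡ 2/4. 4⁻¹ ≡ 10 (mod 13), so λ ≡ 2·10 ≡ 7.
  x = λ² - 3 - 3 = 49 - 6 ≡ 4; y = λ·(3 - 4) - 2 ≡ 4. → (4, 4)

(4, 4)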